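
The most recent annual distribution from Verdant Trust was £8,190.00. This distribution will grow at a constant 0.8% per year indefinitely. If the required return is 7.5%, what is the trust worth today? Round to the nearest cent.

£123216.72

D₁ = D₀ × (1 + g) = £8,190.00 × 1.008 = £8,255.5200
Growing perpetuity: P = D₁ / (r − g) = £8,255.5200 / (0.075 − 0.008) = £123,216.72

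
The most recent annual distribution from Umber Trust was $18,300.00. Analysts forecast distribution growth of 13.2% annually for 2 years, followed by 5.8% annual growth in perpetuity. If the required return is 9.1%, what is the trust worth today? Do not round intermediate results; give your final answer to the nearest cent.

$670323.97

D_1 = 20715.60000
D_2 = 23450.05920
Terminal value at year 2: TV = D_2×(1+g_2)/(r−g_2) = 24810.16263/0.033 = 751823.11011
P_0 = D_1/(1+r)^1 + D_2/(1+r)^2 + TV/(1+r)^2
    = 18987.71769 + 19701.27995 + 631634.97536 = 670323.97300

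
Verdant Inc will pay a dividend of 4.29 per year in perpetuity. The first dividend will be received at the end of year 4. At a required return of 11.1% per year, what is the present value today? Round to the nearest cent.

Value at end of year 3: C / r = 4.29 / 0.111 = 38.6486
Discount to today: PV = 38.6486 / (1 + 0.111)^3 = 38.6486 / 1.371331 = 28.18

28.18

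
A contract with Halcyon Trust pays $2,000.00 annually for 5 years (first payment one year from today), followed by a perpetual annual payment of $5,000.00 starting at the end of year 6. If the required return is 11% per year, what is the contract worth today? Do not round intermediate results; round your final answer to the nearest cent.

$34366.85

PV of 5-year annuity: $2,000.00 × [1 − (1+0.11)^−5] / 0.11 = 7391.79404
Perpetuity value at year 5: $5,000.00 / 0.11 = 45454.54545
PV of perpetuity: 45454.54545 / (1+0.11)^5 = 26975.06037
Total PV = 7391.79404 + 26975.06037 = 34366.85440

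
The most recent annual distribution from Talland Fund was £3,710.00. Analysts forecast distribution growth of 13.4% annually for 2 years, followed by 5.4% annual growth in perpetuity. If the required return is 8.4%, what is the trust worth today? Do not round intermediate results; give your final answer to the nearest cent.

D_1 = 4207.14000
D_2 = 4770.89676
Terminal value at year 2: TV = D_2×(1+g_2)/(r−g_2) = 5028.52519/0.03 = 167617.50617
P_0 = D_1/(1+r)^1 + D_2/(1+r)^2 + TV/(1+r)^2
    = 3881.12546 + 4060.14416 + 142646.39827 = 150587.66790

£150587.67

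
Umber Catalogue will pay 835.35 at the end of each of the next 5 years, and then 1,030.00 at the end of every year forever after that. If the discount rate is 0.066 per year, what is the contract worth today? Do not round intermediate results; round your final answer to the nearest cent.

14799.34

PV of 5-year annuity: 835.35 × [1 − (1+0.066)^−5] / 0.066 = 3462.09798
Perpetuity value at year 5: 1,030.00 / 0.066 = 15606.06061
PV of perpetuity: 15606.06061 / (1+0.066)^5 = 11337.23805
Total PV = 3462.09798 + 11337.23805 = 14799.33603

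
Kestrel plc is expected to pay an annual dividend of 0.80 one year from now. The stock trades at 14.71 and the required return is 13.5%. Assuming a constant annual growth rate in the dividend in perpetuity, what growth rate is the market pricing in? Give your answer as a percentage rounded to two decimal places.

P = D₁/(r−g) ⇒ g = r − D₁/P = 0.135 − 0.80/14.71 = 0.080615

8.06%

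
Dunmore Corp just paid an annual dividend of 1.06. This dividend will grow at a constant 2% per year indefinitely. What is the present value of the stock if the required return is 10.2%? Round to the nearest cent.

13.19

D₁ = D₀ × (1 + g) = 1.06 × 1.02 = 1.0812
Growing perpetuity: P = D₁ / (r − g) = 1.0812 / (0.102 − 0.02) = 13.19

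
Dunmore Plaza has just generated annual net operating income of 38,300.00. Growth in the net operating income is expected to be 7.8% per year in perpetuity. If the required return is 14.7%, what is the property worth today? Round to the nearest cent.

598368.12

D₁ = D₀ × (1 + g) = 38,300.00 × 1.078 = 41,287.4000
Growing perpetuity: P = D₁ / (r − g) = 41,287.4000 / (0.147 − 0.078) = 598,368.12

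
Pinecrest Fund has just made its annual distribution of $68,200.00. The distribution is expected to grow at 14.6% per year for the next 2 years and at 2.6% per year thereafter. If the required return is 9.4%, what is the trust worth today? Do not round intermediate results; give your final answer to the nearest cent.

$1275444.14

D_1 = 78157.20000
D_2 = 89568.15120
Terminal value at year 2: TV = D_2×(1+g_2)/(r−g_2) = 91896.92313/0.068 = 1351425.34016
P_0 = D_1/(1+r)^1 + D_2/(1+r)^2 + TV/(1+r)^2
    = 71441.68190 + 74837.44740 + 1129165.01523 = 1275444.14453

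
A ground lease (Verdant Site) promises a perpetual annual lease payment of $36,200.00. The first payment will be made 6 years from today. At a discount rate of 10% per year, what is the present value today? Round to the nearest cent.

$224773.52

Value at end of year 5: C / r = $36,200.00 / 0.1 = $362,000.0000
Discount to today: PV = $362,000.0000 / (1 + 0.1)^5 = $362,000.0000 / 1.610510 = $224,773.52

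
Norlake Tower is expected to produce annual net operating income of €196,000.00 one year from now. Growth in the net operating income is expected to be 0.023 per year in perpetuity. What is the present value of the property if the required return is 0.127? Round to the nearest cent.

Growing perpetuity: P = D₁ / (r − g) = €196,000.0000 / (0.127 − 0.023) = €1,884,615.38

€1884615.38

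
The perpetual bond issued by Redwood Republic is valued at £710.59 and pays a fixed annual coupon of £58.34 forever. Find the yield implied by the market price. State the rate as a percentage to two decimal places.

P = C/r ⇒ r = C/P = £58.34/£710.59 = 0.082101

8.21%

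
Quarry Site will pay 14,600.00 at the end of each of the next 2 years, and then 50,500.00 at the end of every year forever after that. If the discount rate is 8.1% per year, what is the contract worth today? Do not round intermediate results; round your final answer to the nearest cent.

559525.25

PV of 2-year annuity: 14,600.00 × [1 − (1+0.081)^−2] / 0.081 = 26000.01198
Perpetuity value at year 2: 50,500.00 / 0.081 = 623456.79012
PV of perpetuity: 623456.79012 / (1+0.081)^2 = 533525.24183
Total PV = 26000.01198 + 533525.24183 = 559525.25382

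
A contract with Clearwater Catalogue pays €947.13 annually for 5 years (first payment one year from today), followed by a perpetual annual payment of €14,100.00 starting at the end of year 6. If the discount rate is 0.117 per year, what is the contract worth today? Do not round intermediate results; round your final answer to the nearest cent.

PV of 5-year annuity: €947.13 × [1 − (1+0.117)^−5] / 0.117 = 3439.71895
Perpetuity value at year 5: €14,100.00 / 0.117 = 120512.82051
PV of perpetuity: 120512.82051 / (1+0.117)^5 = 69305.44962
Total PV = 3439.71895 + 69305.44962 = 72745.16857

€72745.17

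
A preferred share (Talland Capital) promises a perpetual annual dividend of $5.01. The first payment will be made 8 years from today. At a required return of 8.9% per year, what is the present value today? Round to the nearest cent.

Value at end of year 7: C / r = $5.01 / 0.089 = $56.2921
Discount to today: PV = $56.2921 / (1 + 0.089)^7 = $56.2921 / 1.816332 = $30.99

$30.99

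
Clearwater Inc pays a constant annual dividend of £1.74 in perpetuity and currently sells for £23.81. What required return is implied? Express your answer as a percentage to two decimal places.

7.31%

P = C/r ⇒ r = C/P = £1.74/£23.81 = 0.073079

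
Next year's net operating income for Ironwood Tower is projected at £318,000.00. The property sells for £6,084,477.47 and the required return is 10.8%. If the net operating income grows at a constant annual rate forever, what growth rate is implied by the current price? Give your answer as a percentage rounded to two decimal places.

P = D₁/(r−g) ⇒ g = r − D₁/P = 0.108 − £318,000.00/£6,084,477.47 = 0.055736

5.57%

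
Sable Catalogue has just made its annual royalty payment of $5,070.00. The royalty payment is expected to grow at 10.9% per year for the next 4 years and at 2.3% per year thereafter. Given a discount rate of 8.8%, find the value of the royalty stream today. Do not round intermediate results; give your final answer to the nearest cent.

D_1 = 5622.63000
D_2 = 6235.49667
D_3 = 6915.16581
D_4 = 7668.91888
Terminal value at year 4: TV = D_4×(1+g_2)/(r−g_2) = 7845.30401/0.065 = 120696.98483
P_0 = D_1/(1+r)^1 + D_2/(1+r)^2 + D_3/(1+r)^3 + D_4/(1+r)^4 + TV/(1+r)^4
    = 5167.85846 + 5267.60572 + 5369.27826 + 5472.91323 + 86135.23433 = 107412.89000

$107412.89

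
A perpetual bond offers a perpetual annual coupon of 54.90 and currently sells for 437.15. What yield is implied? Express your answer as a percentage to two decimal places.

P = C/r ⇒ r = C/P = 54.90/437.15 = 0.125586

12.56%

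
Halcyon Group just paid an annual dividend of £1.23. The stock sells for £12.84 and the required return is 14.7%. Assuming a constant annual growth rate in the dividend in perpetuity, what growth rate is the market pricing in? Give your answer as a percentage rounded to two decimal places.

4.67%

P = D₀(1+g)/(r−g) ⇒ P(r−g) = D₀(1+g) ⇒ g(P+D₀) = P·r − D₀
g = (P·r − D₀)/(P + D₀) = (£12.84×0.147 − £1.23) / (£12.84 + £1.23) = 0.046729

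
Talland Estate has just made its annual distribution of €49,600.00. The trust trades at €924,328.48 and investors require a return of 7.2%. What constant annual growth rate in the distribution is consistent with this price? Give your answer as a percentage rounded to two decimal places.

P = D₀(1+g)/(r−g) ⇒ P(r−g) = D₀(1+g) ⇒ g(P+D₀) = P·r − D₀
g = (P·r − D₀)/(P + D₀) = (€924,328.48×0.072 − €49,600.00) / (€924,328.48 + €49,600.00) = 0.017405

1.74%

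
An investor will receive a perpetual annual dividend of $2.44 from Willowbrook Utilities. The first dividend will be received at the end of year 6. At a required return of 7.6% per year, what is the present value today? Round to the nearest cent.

Value at end of year 5: C / r = $2.44 / 0.076 = $32.1053
Discount to today: PV = $32.1053 / (1 + 0.076)^5 = $32.1053 / 1.442319 = $22.26

$22.26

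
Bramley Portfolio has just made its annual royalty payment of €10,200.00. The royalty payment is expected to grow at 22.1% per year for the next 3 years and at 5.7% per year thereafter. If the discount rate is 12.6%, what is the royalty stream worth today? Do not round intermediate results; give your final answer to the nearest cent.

D_1 = 12454.20000
D_2 = 15206.57820
D_3 = 18567.23198
Terminal value at year 3: TV = D_3×(1+g_2)/(r−g_2) = 19625.56421/0.069 = 284428.46674
P_0 = D_1/(1+r)^1 + D_2/(1+r)^2 + D_3/(1+r)^3 + TV/(1+r)^3
    = 11060.56838 + 11993.74245 + 13005.64789 + 199231.44673 = 235291.40545

€235291.41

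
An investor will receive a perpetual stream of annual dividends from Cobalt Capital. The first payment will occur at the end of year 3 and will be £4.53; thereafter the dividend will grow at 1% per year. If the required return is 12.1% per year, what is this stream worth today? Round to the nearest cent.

Value at end of year 2: C₁ / (r − g) = £4.53 / (0.121 − 0.01) = £40.8108
Discount to today: PV = £40.8108 / (1 + 0.121)^2 = £40.8108 / 1.256641 = £32.48

£32.48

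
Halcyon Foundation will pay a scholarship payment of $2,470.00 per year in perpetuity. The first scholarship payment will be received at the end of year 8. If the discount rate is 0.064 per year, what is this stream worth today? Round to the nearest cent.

Value at end of year 7: C / r = $2,470.00 / 0.064 = $38,593.7500
Discount to today: PV = $38,593.7500 / (1 + 0.064)^7 = $38,593.7500 / 1.543801 = $24,999.17

$24999.17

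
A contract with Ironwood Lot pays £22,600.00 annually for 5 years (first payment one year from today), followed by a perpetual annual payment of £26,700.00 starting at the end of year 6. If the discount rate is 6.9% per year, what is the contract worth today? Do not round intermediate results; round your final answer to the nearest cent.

PV of 5-year annuity: £22,600.00 × [1 − (1+0.069)^−5] / 0.069 = 92913.10288
Perpetuity value at year 5: £26,700.00 / 0.069 = 386956.52174
PV of perpetuity: 386956.52174 / (1+0.069)^5 = 277187.50196
Total PV = 92913.10288 + 277187.50196 = 370100.60484

£370100.60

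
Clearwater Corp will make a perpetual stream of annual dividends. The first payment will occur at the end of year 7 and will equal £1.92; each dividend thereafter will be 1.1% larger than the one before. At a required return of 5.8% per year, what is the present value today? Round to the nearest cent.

£29.13

Value at end of year 6: C₁ / (r − g) = £1.92 / (0.058 − 0.011) = £40.8511
Discount to today: PV = £40.8511 / (1 + 0.058)^6 = £40.8511 / 1.402536 = £29.13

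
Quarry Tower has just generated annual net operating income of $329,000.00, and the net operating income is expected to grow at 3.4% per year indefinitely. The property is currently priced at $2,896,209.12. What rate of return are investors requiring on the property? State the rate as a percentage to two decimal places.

D₁ = $329,000.00 × 1.034 = $340,186.0000
P = D₁/(r − g) ⇒ r = D₁/P + g = $340,186.0000/$2,896,209.12 + 0.034 = 0.117459 + 0.034 = 0.151459

15.15%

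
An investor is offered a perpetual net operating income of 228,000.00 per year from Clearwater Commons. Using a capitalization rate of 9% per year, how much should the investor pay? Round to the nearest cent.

Level perpetuity: PV = C / r = 228,000.00 / 0.09 = 2,533,333.33

2533333.33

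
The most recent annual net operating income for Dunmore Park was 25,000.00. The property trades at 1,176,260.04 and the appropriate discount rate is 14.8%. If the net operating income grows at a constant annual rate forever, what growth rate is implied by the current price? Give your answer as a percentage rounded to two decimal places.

P = D₀(1+g)/(r−g) ⇒ P(r−g) = D₀(1+g) ⇒ g(P+D₀) = P·r − D₀
g = (P·r − D₀)/(P + D₀) = (1,176,260.04×0.148 − 25,000.00) / (1,176,260.04 + 25,000.00) = 0.124108

12.41%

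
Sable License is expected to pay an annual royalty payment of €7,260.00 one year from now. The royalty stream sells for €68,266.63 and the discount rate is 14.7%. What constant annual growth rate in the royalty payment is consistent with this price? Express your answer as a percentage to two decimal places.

4.07%

P = D₁/(r−g) ⇒ g = r − D₁/P = 0.147 − €7,260.00/€68,266.63 = 0.040652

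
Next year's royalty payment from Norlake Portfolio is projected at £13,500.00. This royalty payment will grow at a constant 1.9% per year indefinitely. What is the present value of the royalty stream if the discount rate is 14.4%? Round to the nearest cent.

Growing perpetuity: P = D₁ / (r − g) = £13,500.0000 / (0.144 − 0.019) = £108,000.00

£108000.00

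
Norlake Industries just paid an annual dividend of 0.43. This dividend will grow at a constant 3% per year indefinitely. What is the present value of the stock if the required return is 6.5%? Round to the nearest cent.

12.65

D₁ = D₀ × (1 + g) = 0.43 × 1.03 = 0.4429
Growing perpetuity: P = D₁ / (r − g) = 0.4429 / (0.065 − 0.03) = 12.65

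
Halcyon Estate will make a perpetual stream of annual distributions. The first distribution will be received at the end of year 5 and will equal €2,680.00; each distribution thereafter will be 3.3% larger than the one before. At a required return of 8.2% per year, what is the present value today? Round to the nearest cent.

€39905.22

Value at end of year 4: C₁ / (r − g) = €2,680.00 / (0.082 − 0.033) = €54,693.8776
Discount to today: PV = €54,693.8776 / (1 + 0.082)^4 = €54,693.8776 / 1.370595 = €39,905.22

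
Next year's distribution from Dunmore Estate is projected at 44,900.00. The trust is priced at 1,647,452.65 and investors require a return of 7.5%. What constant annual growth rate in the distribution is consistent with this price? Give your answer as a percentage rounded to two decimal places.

4.77%

P = D₁/(r−g) ⇒ g = r − D₁/P = 0.075 − 44,900.00/1,647,452.65 = 0.047746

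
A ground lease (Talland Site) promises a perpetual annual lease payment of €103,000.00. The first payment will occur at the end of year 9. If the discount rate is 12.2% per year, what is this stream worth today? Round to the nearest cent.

Value at end of year 8: C / r = €103,000.00 / 0.122 = €844,262.2951
Discount to today: PV = €844,262.2951 / (1 + 0.122)^8 = €844,262.2951 / 2.511556 = €336,151.10

€336151.10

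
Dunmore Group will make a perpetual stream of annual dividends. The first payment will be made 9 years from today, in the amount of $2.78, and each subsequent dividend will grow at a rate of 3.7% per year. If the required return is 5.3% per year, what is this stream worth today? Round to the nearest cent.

$114.95

Value at end of year 8: C₁ / (r − g) = $2.78 / (0.053 − 0.037) = $173.7500
Discount to today: PV = $173.7500 / (1 + 0.053)^8 = $173.7500 / 1.511565 = $114.95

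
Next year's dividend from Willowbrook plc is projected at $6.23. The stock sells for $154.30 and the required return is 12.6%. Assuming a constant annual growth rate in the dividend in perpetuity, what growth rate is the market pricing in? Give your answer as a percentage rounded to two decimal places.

P = D₁/(r−g) ⇒ g = r − D₁/P = 0.126 − $6.23/$154.30 = 0.085624

8.56%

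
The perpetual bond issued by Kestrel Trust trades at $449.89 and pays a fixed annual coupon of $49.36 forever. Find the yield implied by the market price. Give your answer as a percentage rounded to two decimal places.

10.97%

P = C/r ⇒ r = C/P = $49.36/$449.89 = 0.109716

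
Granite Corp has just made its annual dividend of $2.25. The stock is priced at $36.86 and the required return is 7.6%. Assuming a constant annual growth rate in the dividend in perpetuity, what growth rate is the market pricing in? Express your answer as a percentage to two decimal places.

P = D₀(1+g)/(r−g) ⇒ P(r−g) = D₀(1+g) ⇒ g(P+D₀) = P·r − D₀
g = (P·r − D₀)/(P + D₀) = ($36.86×0.076 − $2.25) / ($36.86 + $2.25) = 0.014098

1.41%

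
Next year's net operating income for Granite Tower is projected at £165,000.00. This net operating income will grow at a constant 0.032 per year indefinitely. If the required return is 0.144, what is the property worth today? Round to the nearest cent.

£1473214.29

Growing perpetuity: P = D₁ / (r − g) = £165,000.0000 / (0.144 − 0.032) = £1,473,214.29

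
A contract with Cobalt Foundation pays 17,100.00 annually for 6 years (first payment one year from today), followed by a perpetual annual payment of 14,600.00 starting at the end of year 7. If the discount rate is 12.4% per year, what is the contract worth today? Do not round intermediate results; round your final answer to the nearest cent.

PV of 6-year annuity: 17,100.00 × [1 − (1+0.124)^−6] / 0.124 = 69515.75257
Perpetuity value at year 6: 14,600.00 / 0.124 = 117741.93548
PV of perpetuity: 117741.93548 / (1+0.124)^6 = 58389.30464
Total PV = 69515.75257 + 58389.30464 = 127905.05720

127905.06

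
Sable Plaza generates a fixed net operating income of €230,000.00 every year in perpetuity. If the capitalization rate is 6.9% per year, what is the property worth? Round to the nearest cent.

Level perpetuity: PV = C / r = €230,000.00 / 0.069 = €3,333,333.33

€3333333.33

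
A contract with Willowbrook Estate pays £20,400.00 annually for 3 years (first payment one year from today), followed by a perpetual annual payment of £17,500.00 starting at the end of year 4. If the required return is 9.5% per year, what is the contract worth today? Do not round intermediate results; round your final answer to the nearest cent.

£191486.36

PV of 3-year annuity: £20,400.00 × [1 − (1+0.095)^−3] / 0.095 = 51181.69929
Perpetuity value at year 3: £17,500.00 / 0.095 = 184210.52632
PV of perpetuity: 184210.52632 / (1+0.095)^3 = 140304.65683
Total PV = 51181.69929 + 140304.65683 = 191486.35612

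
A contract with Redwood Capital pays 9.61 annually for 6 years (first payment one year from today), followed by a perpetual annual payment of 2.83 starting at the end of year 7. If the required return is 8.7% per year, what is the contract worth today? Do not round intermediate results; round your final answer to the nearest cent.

PV of 6-year annuity: 9.61 × [1 − (1+0.087)^−6] / 0.087 = 43.49801
Perpetuity value at year 6: 2.83 / 0.087 = 32.52874
PV of perpetuity: 32.52874 / (1+0.087)^6 = 19.71923
Total PV = 43.49801 + 19.71923 = 63.21724

63.22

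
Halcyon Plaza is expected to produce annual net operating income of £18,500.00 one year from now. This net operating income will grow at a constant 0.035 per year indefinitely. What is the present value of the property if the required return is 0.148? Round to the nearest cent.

£163716.81

Growing perpetuity: P = D₁ / (r − g) = £18,500.0000 / (0.148 − 0.035) = £163,716.81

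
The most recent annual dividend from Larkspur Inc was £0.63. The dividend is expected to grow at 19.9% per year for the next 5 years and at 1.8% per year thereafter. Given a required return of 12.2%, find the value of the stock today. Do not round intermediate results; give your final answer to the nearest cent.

£12.45

D_1 = 0.75537
D_2 = 0.90569
D_3 = 1.08592
D_4 = 1.30202
D_5 = 1.56112
Terminal value at year 5: TV = D_5×(1+g_2)/(r−g_2) = 1.58922/0.104 = 15.28097
P_0 = D_1/(1+r)^1 + D_2/(1+r)^2 + D_3/(1+r)^3 + D_4/(1+r)^4 + D_5/(1+r)^5 + TV/(1+r)^5
    = 0.67324 + 0.71944 + 0.76881 + 0.82157 + 0.87795 + 8.59383 = 12.45484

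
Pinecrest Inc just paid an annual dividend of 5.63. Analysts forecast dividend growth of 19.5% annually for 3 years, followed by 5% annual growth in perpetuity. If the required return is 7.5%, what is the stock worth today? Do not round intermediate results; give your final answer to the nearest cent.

345.76

D_1 = 6.72785
D_2 = 8.03978
D_3 = 9.60754
Terminal value at year 3: TV = D_3×(1+g_2)/(r−g_2) = 10.08791/0.025 = 403.51660
P_0 = D_1/(1+r)^1 + D_2/(1+r)^2 + D_3/(1+r)^3 + TV/(1+r)^3
    = 6.25847 + 6.95708 + 7.73369 + 324.81495 = 345.76419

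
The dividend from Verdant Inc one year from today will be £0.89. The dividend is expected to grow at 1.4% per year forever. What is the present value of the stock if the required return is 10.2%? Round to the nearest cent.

£10.11

Growing perpetuity: P = D₁ / (r − g) = £0.8900 / (0.102 − 0.014) = £10.11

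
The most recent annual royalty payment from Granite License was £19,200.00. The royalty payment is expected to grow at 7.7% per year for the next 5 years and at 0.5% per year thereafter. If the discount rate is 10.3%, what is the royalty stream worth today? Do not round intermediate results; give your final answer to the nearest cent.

£264180.93

D_1 = 20678.40000
D_2 = 22270.63680
D_3 = 23985.47583
D_4 = 25832.35747
D_5 = 27821.44900
Terminal value at year 5: TV = D_5×(1+g_2)/(r−g_2) = 27960.55624/0.098 = 285311.79840
P_0 = D_1/(1+r)^1 + D_2/(1+r)^2 + D_3/(1+r)^3 + D_4/(1+r)^4 + D_5/(1+r)^5 + TV/(1+r)^5
    = 18747.41614 + 18305.50062 + 17874.00196 + 17452.67463 + 17041.27885 + 174760.05353 = 264180.92572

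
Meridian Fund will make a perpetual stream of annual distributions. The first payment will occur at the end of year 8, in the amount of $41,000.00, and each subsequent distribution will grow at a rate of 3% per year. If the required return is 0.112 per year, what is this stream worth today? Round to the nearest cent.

Value at end of year 7: C₁ / (r − g) = $41,000.00 / (0.112 − 0.03) = $500,000.0000
Discount to today: PV = $500,000.0000 / (1 + 0.112)^7 = $500,000.0000 / 2.102488 = $237,813.49

$237813.49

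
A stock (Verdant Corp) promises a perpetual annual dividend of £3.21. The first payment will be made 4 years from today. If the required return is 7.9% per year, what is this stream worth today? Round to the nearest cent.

Value at end of year 3: C / r = £3.21 / 0.079 = £40.6329
Discount to today: PV = £40.6329 / (1 + 0.079)^3 = £40.6329 / 1.256216 = £32.35

£32.35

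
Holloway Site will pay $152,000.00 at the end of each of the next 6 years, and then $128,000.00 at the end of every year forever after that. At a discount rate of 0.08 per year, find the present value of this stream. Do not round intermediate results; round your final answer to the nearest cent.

PV of 6-year annuity: $152,000.00 × [1 − (1+0.08)^−6] / 0.08 = 702677.70892
Perpetuity value at year 6: $128,000.00 / 0.08 = 1600000.00000
PV of perpetuity: 1600000.00000 / (1+0.08)^6 = 1008271.40301
Total PV = 702677.70892 + 1008271.40301 = 1710949.11194

$1710949.11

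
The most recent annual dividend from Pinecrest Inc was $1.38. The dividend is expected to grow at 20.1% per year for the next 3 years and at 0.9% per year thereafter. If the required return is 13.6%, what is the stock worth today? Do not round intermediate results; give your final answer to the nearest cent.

$17.59

D_1 = 1.65738
D_2 = 1.99051
D_3 = 2.39061
Terminal value at year 3: TV = D_3×(1+g_2)/(r−g_2) = 2.41212/0.127 = 18.99309
P_0 = D_1/(1+r)^1 + D_2/(1+r)^2 + D_3/(1+r)^3 + TV/(1+r)^3
    = 1.45896 + 1.54244 + 1.63070 + 12.95569 = 17.58779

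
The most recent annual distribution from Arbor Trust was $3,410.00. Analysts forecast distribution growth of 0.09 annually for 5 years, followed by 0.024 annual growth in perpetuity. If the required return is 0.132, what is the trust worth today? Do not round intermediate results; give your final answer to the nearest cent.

D_1 = 3716.90000
D_2 = 4051.42100
D_3 = 4416.04889
D_4 = 4813.49329
D_5 = 5246.70769
Terminal value at year 5: TV = D_5×(1+g_2)/(r−g_2) = 5372.62867/0.108 = 49746.56177
P_0 = D_1/(1+r)^1 + D_2/(1+r)^2 + D_3/(1+r)^3 + D_4/(1+r)^4 + D_5/(1+r)^5 + TV/(1+r)^5
    = 3283.48057 + 3161.65531 + 3044.35008 + 2931.39716 + 2822.63508 + 26762.76222 = 42006.28043

$42006.28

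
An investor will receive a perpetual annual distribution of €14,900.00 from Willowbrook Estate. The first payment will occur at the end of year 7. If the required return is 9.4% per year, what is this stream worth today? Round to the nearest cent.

€92460.13

Value at end of year 6: C / r = €14,900.00 / 0.094 = €158,510.6383
Discount to today: PV = €158,510.6383 / (1 + 0.094)^6 = €158,510.6383 / 1.714368 = €92,460.13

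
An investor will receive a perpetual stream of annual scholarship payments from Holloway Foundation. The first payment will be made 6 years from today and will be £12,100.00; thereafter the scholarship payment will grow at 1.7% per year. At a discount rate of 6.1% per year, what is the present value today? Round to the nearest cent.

Value at end of year 5: C₁ / (r − g) = £12,100.00 / (0.061 − 0.017) = £275,000.0000
Discount to today: PV = £275,000.0000 / (1 + 0.061)^5 = £275,000.0000 / 1.344550 = £204,529.41

£204529.41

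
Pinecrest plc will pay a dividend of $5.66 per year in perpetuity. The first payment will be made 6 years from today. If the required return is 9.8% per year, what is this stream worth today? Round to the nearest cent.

$36.19

Value at end of year 5: C / r = $5.66 / 0.098 = $57.7551
Discount to today: PV = $57.7551 / (1 + 0.098)^5 = $57.7551 / 1.595922 = $36.19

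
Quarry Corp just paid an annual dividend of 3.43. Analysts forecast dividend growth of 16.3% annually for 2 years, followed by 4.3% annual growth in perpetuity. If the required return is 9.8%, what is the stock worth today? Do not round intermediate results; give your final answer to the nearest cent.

80.46

D_1 = 3.98909
D_2 = 4.63931
Terminal value at year 2: TV = D_2×(1+g_2)/(r−g_2) = 4.83880/0.055 = 87.97822
P_0 = D_1/(1+r)^1 + D_2/(1+r)^2 + TV/(1+r)^2
    = 3.63305 + 3.84812 + 72.97439 = 80.45557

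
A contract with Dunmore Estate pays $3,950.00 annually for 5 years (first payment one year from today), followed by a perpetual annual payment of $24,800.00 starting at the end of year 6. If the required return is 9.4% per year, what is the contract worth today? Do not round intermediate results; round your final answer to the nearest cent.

$183565.32

PV of 5-year annuity: $3,950.00 × [1 − (1+0.094)^−5] / 0.094 = 15205.97833
Perpetuity value at year 5: $24,800.00 / 0.094 = 263829.78723
PV of perpetuity: 263829.78723 / (1+0.094)^5 = 168359.34104
Total PV = 15205.97833 + 168359.34104 = 183565.31936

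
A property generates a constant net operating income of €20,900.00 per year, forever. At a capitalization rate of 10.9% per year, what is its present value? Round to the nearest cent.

Level perpetuity: PV = C / r = €20,900.00 / 0.109 = €191,743.12

€191743.12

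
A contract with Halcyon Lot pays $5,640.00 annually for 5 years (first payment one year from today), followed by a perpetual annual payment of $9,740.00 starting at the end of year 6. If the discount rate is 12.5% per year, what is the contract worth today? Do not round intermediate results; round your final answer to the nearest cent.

$63321.67

PV of 5-year annuity: $5,640.00 × [1 − (1+0.125)^−5] / 0.125 = 20081.60545
Perpetuity value at year 5: $9,740.00 / 0.125 = 77920.00000
PV of perpetuity: 77920.00000 / (1+0.125)^5 = 43240.06435
Total PV = 20081.60545 + 43240.06435 = 63321.66980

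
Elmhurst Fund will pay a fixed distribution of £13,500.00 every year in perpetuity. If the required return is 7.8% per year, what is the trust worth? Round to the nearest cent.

Level perpetuity: PV = C / r = £13,500.00 / 0.078 = £173,076.92

£173076.92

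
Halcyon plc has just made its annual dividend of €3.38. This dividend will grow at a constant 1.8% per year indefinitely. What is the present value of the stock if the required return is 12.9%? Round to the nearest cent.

€31.00

D₁ = D₀ × (1 + g) = €3.38 × 1.018 = €3.4408
Growing perpetuity: P = D₁ / (r − g) = €3.4408 / (0.129 − 0.018) = €31.00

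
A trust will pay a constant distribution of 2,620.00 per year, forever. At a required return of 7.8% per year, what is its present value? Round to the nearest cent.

Level perpetuity: PV = C / r = 2,620.00 / 0.078 = 33,589.74

33589.74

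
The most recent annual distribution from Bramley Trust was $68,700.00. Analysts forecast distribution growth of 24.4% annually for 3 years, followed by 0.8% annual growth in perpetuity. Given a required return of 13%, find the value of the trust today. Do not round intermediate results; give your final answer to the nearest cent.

$1007878.84

D_1 = 85462.80000
D_2 = 106315.72320
D_3 = 132256.75966
Terminal value at year 3: TV = D_3×(1+g_2)/(r−g_2) = 133314.81374/0.122 = 1092744.37490
P_0 = D_1/(1+r)^1 + D_2/(1+r)^2 + D_3/(1+r)^3 + TV/(1+r)^3
    = 75630.79646 + 83260.80601 + 91660.56875 + 757326.66635 = 1007878.83757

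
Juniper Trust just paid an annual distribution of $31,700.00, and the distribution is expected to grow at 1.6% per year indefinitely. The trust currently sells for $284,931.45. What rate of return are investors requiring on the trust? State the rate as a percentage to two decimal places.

D₁ = $31,700.00 × 1.016 = $32,207.2000
P = D₁/(r − g) ⇒ r = D₁/P + g = $32,207.2000/$284,931.45 + 0.016 = 0.113035 + 0.016 = 0.129035

12.90%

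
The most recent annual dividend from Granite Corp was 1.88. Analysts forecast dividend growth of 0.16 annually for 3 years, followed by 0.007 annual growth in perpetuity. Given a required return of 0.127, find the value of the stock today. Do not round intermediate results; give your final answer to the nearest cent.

23.18

D_1 = 2.18080
D_2 = 2.52973
D_3 = 2.93448
Terminal value at year 3: TV = D_3×(1+g_2)/(r−g_2) = 2.95503/0.12 = 24.62522
P_0 = D_1/(1+r)^1 + D_2/(1+r)^2 + D_3/(1+r)^3 + TV/(1+r)^3
    = 1.93505 + 1.99171 + 2.05003 + 17.20316 = 23.17995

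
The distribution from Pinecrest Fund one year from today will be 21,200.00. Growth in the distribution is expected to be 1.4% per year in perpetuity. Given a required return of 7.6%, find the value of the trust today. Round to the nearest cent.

Growing perpetuity: P = D₁ / (r − g) = 21,200.0000 / (0.076 − 0.014) = 341,935.48

341935.48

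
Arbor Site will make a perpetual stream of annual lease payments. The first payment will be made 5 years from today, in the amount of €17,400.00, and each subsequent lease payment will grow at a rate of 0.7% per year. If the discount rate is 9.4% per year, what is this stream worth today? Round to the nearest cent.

€139624.20

Value at end of year 4: C₁ / (r − g) = €17,400.00 / (0.094 − 0.007) = €200,000.0000
Discount to today: PV = €200,000.0000 / (1 + 0.094)^4 = €200,000.0000 / 1.432416 = €139,624.20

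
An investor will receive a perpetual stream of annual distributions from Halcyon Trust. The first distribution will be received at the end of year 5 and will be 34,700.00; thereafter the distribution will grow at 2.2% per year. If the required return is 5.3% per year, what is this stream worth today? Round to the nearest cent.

910446.22

Value at end of year 4: C₁ / (r − g) = 34,700.00 / (0.053 − 0.022) = 1,119,354.8387
Discount to today: PV = 1,119,354.8387 / (1 + 0.053)^4 = 1,119,354.8387 / 1.229457 = 910,446.22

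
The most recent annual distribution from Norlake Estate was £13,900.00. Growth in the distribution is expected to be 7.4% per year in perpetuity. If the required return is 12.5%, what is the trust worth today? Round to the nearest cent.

D₁ = D₀ × (1 + g) = £13,900.00 × 1.074 = £14,928.6000
Growing perpetuity: P = D₁ / (r − g) = £14,928.6000 / (0.125 − 0.074) = £292,717.65

£292717.65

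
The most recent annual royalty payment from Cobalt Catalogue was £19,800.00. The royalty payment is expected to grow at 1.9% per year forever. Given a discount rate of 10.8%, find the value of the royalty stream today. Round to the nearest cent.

D₁ = D₀ × (1 + g) = £19,800.00 × 1.019 = £20,176.2000
Growing perpetuity: P = D₁ / (r − g) = £20,176.2000 / (0.108 − 0.019) = £226,698.88

£226698.88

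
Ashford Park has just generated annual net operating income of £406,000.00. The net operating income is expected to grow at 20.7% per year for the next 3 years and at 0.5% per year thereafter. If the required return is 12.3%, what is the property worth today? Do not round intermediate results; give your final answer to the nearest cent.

£5702781.87

D_1 = 490042.00000
D_2 = 591480.69400
D_3 = 713917.19766
Terminal value at year 3: TV = D_3×(1+g_2)/(r−g_2) = 717486.78365/0.118 = 6080396.47158
P_0 = D_1/(1+r)^1 + D_2/(1+r)^2 + D_3/(1+r)^3 + TV/(1+r)^3
    = 436368.65539 + 469008.87538 + 504090.57220 + 4293313.77173 = 5702781.87470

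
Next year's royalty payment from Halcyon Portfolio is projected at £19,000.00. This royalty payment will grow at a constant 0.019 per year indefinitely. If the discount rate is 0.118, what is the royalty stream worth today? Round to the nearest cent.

£191919.19

Growing perpetuity: P = D₁ / (r − g) = £19,000.0000 / (0.118 − 0.019) = £191,919.19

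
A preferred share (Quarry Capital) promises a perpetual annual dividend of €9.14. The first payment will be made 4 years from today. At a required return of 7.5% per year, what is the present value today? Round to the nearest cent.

Value at end of year 3: C / r = €9.14 / 0.075 = €121.8667
Discount to today: PV = €121.8667 / (1 + 0.075)^3 = €121.8667 / 1.242297 = €98.10

€98.10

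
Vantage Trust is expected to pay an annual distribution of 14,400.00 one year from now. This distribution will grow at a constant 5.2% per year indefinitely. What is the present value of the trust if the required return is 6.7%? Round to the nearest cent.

960000.00

Growing perpetuity: P = D₁ / (r − g) = 14,400.0000 / (0.067 − 0.052) = 960,000.00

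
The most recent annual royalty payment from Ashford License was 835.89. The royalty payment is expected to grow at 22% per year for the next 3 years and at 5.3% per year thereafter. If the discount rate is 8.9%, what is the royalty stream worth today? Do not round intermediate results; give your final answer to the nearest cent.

37538.05

D_1 = 1019.78580
D_2 = 1244.13868
D_3 = 1517.84918
Terminal value at year 3: TV = D_3×(1+g_2)/(r−g_2) = 1598.29519/0.036 = 44397.08865
P_0 = D_1/(1+r)^1 + D_2/(1+r)^2 + D_3/(1+r)^3 + TV/(1+r)^3
    = 936.44242 + 1049.09069 + 1175.28984 + 34377.22787 = 37538.05082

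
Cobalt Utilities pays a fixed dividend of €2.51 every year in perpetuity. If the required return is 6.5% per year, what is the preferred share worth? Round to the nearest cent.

Level perpetuity: PV = C / r = €2.51 / 0.065 = €38.62

€38.62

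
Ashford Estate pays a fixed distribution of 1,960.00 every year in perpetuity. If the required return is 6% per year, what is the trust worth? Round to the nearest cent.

32666.67

Level perpetuity: PV = C / r = 1,960.00 / 0.06 = 32,666.67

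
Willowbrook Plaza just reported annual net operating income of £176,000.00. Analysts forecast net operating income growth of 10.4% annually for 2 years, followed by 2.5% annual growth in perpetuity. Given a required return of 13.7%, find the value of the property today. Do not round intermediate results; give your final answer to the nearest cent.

£1855396.91

D_1 = 194304.00000
D_2 = 214511.61600
Terminal value at year 2: TV = D_2×(1+g_2)/(r−g_2) = 219874.40640/0.112 = 1963164.34286
P_0 = D_1/(1+r)^1 + D_2/(1+r)^2 + TV/(1+r)^2
    = 170891.82058 + 165931.89967 + 1518573.18891 = 1855396.90916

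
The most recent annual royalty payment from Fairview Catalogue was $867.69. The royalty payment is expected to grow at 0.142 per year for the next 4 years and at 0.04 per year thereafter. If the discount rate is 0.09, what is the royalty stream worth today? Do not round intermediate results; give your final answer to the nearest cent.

D_1 = 990.90198
D_2 = 1131.61006
D_3 = 1292.29869
D_4 = 1475.80510
Terminal value at year 4: TV = D_4×(1+g_2)/(r−g_2) = 1534.83731/0.05 = 30696.74616
P_0 = D_1/(1+r)^1 + D_2/(1+r)^2 + D_3/(1+r)^3 + D_4/(1+r)^4 + TV/(1+r)^4
    = 909.08439 + 952.45355 + 997.89170 + 1045.49754 + 21746.34888 = 25651.27605

$25651.28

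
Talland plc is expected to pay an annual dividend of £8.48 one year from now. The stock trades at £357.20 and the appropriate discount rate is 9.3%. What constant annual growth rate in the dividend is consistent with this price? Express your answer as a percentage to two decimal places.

6.93%

P = D₁/(r−g) ⇒ g = r − D₁/P = 0.093 − £8.48/£357.20 = 0.069260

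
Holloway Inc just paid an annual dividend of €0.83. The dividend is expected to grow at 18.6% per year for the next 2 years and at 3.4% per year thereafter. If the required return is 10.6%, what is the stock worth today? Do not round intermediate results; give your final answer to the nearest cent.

D_1 = 0.98438
D_2 = 1.16747
Terminal value at year 2: TV = D_2×(1+g_2)/(r−g_2) = 1.20717/0.072 = 16.76623
P_0 = D_1/(1+r)^1 + D_2/(1+r)^2 + TV/(1+r)^2
    = 0.89004 + 0.95441 + 13.70646 = 15.55091

€15.55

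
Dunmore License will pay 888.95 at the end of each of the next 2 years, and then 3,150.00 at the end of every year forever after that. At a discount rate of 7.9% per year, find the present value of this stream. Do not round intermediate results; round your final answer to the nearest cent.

PV of 2-year annuity: 888.95 × [1 − (1+0.079)^−2] / 0.079 = 1587.40935
Perpetuity value at year 2: 3,150.00 / 0.079 = 39873.41772
PV of perpetuity: 39873.41772 / (1+0.079)^2 = 34248.42255
Total PV = 1587.40935 + 34248.42255 = 35835.83190

35835.83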